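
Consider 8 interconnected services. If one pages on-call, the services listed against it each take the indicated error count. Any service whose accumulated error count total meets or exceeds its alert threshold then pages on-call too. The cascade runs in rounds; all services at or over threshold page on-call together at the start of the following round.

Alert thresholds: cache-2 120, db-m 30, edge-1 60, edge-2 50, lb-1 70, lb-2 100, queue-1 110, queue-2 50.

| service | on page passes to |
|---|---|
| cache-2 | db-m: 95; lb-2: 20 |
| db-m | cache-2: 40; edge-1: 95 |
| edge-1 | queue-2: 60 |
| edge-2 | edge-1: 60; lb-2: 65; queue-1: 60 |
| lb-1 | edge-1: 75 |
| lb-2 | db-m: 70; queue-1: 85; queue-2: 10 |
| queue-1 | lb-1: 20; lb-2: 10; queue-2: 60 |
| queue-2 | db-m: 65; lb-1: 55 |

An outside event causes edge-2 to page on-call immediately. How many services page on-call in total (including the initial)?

Round 1 — edge-2 pages on-call (initial).
  edge-1: +60 → 60 ≥ 60
  lb-2: +65 → 65 < 100
  queue-1: +60 → 60 < 110
Round 2 — edge-1 pages on-call.
  queue-2: +60 → 60 ≥ 50
Round 3 — queue-2 pages on-call.
  db-m: +65 → 65 ≥ 30
  lb-1: +55 → 55 < 70
Round 4 — db-m pages on-call.
  cache-2: +40 → 40 < 120
No further pages.

4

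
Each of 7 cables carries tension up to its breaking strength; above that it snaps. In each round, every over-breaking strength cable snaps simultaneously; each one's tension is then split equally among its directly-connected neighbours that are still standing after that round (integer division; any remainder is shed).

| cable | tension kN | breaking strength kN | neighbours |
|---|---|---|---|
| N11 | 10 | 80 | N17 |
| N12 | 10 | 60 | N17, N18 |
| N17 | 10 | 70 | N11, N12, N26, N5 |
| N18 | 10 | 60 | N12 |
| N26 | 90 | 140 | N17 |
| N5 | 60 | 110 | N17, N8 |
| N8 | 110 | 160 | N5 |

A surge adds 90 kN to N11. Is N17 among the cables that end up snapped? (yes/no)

yes

Round 1 — N11 at 100 > 80. N11 snaps.
  N11 sheds 100 kN to N17: 100 each.
    N17: 10+100 = 110 > 70
Round 2 — N17 snaps.
  N17 sheds 110 kN to N12, N26, N5: 36 each (2 lost).
    N12: 10+36 = 46 ≤ 60
    N26: 90+36 = 126 ≤ 140
    N5: 60+36 = 96 ≤ 110
No further breaks.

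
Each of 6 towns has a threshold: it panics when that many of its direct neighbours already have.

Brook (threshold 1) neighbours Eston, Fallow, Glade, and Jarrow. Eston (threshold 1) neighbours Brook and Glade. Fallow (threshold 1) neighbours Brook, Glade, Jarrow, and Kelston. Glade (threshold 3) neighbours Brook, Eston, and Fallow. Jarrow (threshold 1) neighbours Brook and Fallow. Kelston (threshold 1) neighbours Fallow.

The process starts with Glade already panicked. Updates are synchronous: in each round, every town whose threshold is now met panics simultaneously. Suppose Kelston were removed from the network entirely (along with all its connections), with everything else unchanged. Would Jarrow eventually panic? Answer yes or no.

yes

With Kelston removed:
Round 1 — Glade panics (initial).
Round 2 — checking thresholds:
  Brook: 1 of 4 neighbours ≥ 1, panics.
  Eston: 1 of 2 neighbours ≥ 1, panics.
  Fallow: 1 of 3 neighbours ≥ 1, panics.
Round 3 — checking thresholds:
  Jarrow: 2 of 2 neighbours ≥ 1, panics.
Round 4 — no new panics; cascade stops.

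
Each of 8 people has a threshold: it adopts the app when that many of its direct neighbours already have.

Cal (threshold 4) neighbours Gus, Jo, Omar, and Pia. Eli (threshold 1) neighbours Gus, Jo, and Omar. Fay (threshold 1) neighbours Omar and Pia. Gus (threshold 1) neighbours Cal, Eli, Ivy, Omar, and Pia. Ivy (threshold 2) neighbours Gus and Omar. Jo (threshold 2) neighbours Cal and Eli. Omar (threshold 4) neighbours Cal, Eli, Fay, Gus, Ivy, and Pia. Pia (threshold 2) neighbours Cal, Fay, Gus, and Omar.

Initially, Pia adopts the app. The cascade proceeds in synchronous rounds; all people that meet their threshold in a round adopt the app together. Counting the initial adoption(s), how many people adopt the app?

Round 1 — Pia adopts the app (initial).
Round 2 — checking thresholds:
  Cal: 1 of 4 neighbours < 4, below threshold.
  Fay: 1 of 2 neighbours ≥ 1, adopts the app.
  Gus: 1 of 5 neighbours ≥ 1, adopts the app.
  Omar: 1 of 6 neighbours < 4, below threshold.
Round 3 — checking thresholds:
  Cal: 2 of 4 neighbours < 4, below threshold.
  Eli: 1 of 3 neighbours ≥ 1, adopts the app.
  Ivy: 1 of 2 neighbours < 2, below threshold.
  Omar: 3 of 6 neighbours < 4, below threshold.
Round 4 — checking thresholds:
  Cal: 2 of 4 neighbours < 4, below threshold.
  Ivy: 1 of 2 neighbours < 2, below threshold.
  Jo: 1 of 2 neighbours < 2, below threshold.
  Omar: 4 of 6 neighbours ≥ 4, adopts the app.
Round 5 — checking thresholds:
  Cal: 3 of 4 neighbours < 4, below threshold.
  Ivy: 2 of 2 neighbours ≥ 2, adopts the app.
  Jo: 1 of 2 neighbours < 2, below threshold.
Round 6 — no new adoptions; cascade stops.

6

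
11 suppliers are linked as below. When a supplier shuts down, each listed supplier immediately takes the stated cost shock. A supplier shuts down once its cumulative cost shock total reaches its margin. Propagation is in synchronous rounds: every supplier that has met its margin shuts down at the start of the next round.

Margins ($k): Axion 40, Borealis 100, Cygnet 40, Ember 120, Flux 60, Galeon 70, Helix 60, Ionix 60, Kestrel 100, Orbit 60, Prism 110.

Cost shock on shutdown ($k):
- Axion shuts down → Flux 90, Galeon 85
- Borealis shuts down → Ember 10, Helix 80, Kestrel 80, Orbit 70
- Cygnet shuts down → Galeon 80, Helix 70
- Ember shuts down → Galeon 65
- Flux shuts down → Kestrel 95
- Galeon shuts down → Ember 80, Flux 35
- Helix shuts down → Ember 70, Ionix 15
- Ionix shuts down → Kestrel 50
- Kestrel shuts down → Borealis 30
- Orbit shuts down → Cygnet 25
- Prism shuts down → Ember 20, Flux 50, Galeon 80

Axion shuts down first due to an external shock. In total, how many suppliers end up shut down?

Round 1 — Axion shuts down (initial).
  Flux: +90 → 90 ≥ 60
  Galeon: +85 → 85 ≥ 70
Round 2 — Flux, Galeon shut down.
  Ember: +80 → 80 < 120
  Kestrel: +95 → 95 < 100
No further shutdowns.

3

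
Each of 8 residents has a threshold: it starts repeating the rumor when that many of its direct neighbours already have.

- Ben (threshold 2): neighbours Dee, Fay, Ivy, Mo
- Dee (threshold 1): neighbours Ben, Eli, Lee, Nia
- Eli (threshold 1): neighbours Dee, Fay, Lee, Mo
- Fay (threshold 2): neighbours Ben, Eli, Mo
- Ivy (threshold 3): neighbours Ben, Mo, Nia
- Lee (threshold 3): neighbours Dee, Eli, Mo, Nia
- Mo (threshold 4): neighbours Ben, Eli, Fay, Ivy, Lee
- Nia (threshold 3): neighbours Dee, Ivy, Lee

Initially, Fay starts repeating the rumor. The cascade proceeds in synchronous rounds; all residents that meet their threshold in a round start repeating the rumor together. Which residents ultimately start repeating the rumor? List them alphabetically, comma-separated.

Round 1 — Fay starts repeating the rumor (initial).
Round 2 — checking thresholds:
  Ben: 1 of 4 neighbours < 2, below threshold.
  Eli: 1 of 4 neighbours ≥ 1, starts repeating the rumor.
  Mo: 1 of 5 neighbours < 4, below threshold.
Round 3 — checking thresholds:
  Ben: 1 of 4 neighbours < 2, below threshold.
  Dee: 1 of 4 neighbours ≥ 1, starts repeating the rumor.
  Lee: 1 of 4 neighbours < 3, below threshold.
  Mo: 2 of 5 neighbours < 4, below threshold.
Round 4 — checking thresholds:
  Ben: 2 of 4 neighbours ≥ 2, starts repeating the rumor.
  Lee: 2 of 4 neighbours < 3, below threshold.
  Mo: 2 of 5 neighbours < 4, below threshold.
  Nia: 1 of 3 neighbours < 3, below threshold.
Round 5 — no new spreads; cascade stops.

Ben, Dee, Eli, Fay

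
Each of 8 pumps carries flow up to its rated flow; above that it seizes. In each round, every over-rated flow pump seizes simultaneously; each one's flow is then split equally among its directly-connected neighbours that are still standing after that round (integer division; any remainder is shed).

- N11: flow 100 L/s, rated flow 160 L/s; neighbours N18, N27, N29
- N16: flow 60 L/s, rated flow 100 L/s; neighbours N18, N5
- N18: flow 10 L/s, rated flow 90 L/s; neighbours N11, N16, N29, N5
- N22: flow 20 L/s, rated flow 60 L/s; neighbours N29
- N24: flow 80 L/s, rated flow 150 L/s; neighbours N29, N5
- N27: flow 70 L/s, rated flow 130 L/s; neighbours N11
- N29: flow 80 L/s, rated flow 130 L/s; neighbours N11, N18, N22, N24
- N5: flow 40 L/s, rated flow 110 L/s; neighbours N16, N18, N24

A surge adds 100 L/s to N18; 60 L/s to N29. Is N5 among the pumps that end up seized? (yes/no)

no

Round 1 — N18 at 110 > 90; N29 at 140 > 130. N18, N29 seize.
  N18 sheds 110 L/s to N11, N16, N5: 36 each (2 lost).
    N11: 100+36 = 136 ≤ 160
    N16: 60+36 = 96 ≤ 100
    N5: 40+36 = 76 ≤ 110
  N29 sheds 140 L/s to N11, N22, N24: 46 each (2 lost).
    N11: 136+46 = 182 > 160
    N22: 20+46 = 66 > 60
    N24: 80+46 = 126 ≤ 150
Round 2 — N11, N22 seize.
  N11 sheds 182 L/s to N27: 182 each.
    N27: 70+182 = 252 > 130
  N22 sheds 66 L/s: no online neighbours, lost.
Round 3 — N27 seizes.
  N27 sheds 252 L/s: no online neighbours, lost.
No further seizures.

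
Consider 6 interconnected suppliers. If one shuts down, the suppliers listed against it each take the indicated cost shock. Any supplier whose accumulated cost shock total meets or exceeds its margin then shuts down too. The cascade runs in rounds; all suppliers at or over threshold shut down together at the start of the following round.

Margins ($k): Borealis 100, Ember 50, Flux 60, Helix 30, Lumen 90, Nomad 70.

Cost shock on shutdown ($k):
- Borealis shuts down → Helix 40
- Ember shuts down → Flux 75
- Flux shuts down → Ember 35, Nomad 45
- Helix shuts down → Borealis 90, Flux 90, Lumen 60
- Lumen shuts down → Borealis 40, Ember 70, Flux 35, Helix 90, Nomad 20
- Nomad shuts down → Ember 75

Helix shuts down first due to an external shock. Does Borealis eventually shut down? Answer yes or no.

Round 1 — Helix shuts down (initial).
  Borealis: +90 → 90 < 100
  Flux: +90 → 90 ≥ 60
  Lumen: +60 → 60 < 90
Round 2 — Flux shuts down.
  Ember: +35 → 35 < 50
  Nomad: +45 → 45 < 70
No further shutdowns.

no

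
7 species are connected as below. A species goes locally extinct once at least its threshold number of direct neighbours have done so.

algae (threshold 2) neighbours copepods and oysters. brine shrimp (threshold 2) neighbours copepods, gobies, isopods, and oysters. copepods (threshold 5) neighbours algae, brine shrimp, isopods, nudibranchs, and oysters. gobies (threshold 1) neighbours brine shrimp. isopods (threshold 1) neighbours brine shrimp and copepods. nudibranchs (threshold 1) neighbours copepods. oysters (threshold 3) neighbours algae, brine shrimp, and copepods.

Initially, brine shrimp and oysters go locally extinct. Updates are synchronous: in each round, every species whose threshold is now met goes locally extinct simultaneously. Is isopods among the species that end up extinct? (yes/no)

yes

Round 1 — brine shrimp, oysters go locally extinct (initial).
Round 2 — checking thresholds:
  algae: 1 of 2 neighbours < 2, not yet.
  copepods: 2 of 5 neighbours < 5, not yet.
  gobies: 1 of 1 neighbours ≥ 1, goes locally extinct.
  isopods: 1 of 2 neighbours ≥ 1, goes locally extinct.
Round 3 — no new extinctions; cascade stops.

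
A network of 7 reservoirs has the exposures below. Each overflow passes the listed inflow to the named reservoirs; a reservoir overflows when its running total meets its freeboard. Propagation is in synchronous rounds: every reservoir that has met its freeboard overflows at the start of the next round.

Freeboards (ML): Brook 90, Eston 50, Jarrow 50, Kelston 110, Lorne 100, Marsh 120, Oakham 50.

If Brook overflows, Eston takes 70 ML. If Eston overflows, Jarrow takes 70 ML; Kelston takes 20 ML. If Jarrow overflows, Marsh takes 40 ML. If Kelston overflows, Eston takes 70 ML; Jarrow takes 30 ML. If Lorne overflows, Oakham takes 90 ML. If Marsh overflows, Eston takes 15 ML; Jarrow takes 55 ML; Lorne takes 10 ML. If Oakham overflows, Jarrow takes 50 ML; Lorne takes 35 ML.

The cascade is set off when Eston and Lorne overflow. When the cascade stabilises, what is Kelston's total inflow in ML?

Round 1 — Eston, Lorne overflow (initial).
  Jarrow: +70 → 70 ≥ 50
  Kelston: +20 → 20 < 110
  Oakham: +90 → 90 ≥ 50
Round 2 — Jarrow, Oakham overflow.
  Marsh: +40 → 40 < 120
No further overflows.

20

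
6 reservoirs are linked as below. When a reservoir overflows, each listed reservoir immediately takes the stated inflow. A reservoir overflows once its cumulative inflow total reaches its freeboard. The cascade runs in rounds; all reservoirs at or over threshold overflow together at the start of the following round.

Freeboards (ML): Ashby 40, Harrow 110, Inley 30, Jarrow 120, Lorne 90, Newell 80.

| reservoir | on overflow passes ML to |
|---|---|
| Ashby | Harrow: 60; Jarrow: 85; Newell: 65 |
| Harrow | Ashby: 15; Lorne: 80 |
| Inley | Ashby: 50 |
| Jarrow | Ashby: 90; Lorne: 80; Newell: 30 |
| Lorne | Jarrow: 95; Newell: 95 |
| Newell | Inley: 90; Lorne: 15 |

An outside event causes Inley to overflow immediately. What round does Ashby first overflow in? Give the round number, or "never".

Round 1 — Inley overflows (initial).
  Ashby: +50 → 50 ≥ 40
Round 2 — Ashby overflows.
  Harrow: +60 → 60 < 110
  Jarrow: +85 → 85 < 120
  Newell: +65 → 65 < 80
No further overflows.

2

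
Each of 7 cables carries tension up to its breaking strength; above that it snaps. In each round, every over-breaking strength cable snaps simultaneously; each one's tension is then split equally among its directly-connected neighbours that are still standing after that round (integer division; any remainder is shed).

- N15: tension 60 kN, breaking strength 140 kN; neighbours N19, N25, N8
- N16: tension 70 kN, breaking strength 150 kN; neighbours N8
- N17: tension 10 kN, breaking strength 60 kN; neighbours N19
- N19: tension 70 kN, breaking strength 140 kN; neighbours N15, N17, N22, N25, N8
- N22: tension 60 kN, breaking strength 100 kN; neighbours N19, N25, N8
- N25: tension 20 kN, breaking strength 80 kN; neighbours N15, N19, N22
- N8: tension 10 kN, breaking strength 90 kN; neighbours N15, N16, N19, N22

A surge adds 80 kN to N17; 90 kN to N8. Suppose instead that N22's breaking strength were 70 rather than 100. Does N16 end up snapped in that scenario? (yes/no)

no

With N22's breaking strength at 70:
Round 1 — N17 at 90 > 60; N8 at 100 > 90. N17, N8 snap.
  N17 sheds 90 kN to N19: 90 each.
    N19: 70+90 = 160 > 140
  N8 sheds 100 kN to N15, N16, N19, N22: 25 each.
    N15: 60+25 = 85 ≤ 140
    N16: 70+25 = 95 ≤ 150
    N19: 160+25 = 185 > 140
    N22: 60+25 = 85 > 70
Round 2 — N19, N22 snap.
  N19 sheds 185 kN to N15, N25: 92 each (1 lost).
    N15: 85+92 = 177 > 140
    N25: 20+92 = 112 > 80
  N22 sheds 85 kN to N25: 85 each.
    N25: 112+85 = 197 > 80
Round 3 — N15, N25 snap.
  N15 sheds 177 kN: no online neighbours, lost.
  N25 sheds 197 kN: no online neighbours, lost.
No further breaks.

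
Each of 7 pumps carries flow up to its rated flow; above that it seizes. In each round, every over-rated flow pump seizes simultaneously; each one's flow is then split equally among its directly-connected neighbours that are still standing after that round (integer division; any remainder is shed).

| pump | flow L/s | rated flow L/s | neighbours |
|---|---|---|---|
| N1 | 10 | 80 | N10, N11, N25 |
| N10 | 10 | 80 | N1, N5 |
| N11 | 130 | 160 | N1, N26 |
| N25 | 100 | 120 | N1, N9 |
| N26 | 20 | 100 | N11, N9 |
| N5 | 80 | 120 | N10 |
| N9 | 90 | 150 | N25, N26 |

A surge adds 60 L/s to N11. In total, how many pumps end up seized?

Round 1 — N11 at 190 > 160. N11 seizes.
  N11 sheds 190 L/s to N1, N26: 95 each.
    N1: 10+95 = 105 > 80
    N26: 20+95 = 115 > 100
Round 2 — N1, N26 seize.
  N1 sheds 105 L/s to N10, N25: 52 each (1 lost).
    N10: 10+52 = 62 ≤ 80
    N25: 100+52 = 152 > 120
  N26 sheds 115 L/s to N9: 115 each.
    N9: 90+115 = 205 > 150
Round 3 — N25, N9 seize.
  N25 sheds 152 L/s: no online neighbours, lost.
  N9 sheds 205 L/s: no online neighbours, lost.
No further seizures.

5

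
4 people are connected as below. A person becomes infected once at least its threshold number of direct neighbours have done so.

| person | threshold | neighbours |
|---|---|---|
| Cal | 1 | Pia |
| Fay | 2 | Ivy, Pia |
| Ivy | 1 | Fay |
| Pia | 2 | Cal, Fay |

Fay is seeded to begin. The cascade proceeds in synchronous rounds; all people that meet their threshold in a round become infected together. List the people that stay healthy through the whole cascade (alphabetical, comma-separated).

Round 1 — Fay becomes infected (initial).
Round 2 — checking thresholds:
  Ivy: 1 of 1 neighbours ≥ 1, becomes infected.
  Pia: 1 of 2 neighbours < 2, holds.
Round 3 — no new infections; cascade stops.

Cal, Pia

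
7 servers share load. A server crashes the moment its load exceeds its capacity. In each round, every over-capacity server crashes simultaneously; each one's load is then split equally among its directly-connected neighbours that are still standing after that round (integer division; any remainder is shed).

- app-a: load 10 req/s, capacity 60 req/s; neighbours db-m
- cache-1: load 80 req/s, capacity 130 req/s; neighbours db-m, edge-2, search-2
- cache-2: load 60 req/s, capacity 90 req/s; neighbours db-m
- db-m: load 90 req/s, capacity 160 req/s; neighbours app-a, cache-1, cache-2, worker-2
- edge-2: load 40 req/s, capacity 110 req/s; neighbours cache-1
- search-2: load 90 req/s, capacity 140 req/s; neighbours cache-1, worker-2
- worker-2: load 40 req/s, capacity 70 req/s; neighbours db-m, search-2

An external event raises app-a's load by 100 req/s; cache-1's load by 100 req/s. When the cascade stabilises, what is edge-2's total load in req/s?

Round 1 — app-a at 110 > 60; cache-1 at 180 > 130. app-a, cache-1 crash.
  app-a sheds 110 req/s to db-m: 110 each.
    db-m: 90+110 = 200 > 160
  cache-1 sheds 180 req/s to db-m, edge-2, search-2: 60 each.
    db-m: 200+60 = 260 > 160
    edge-2: 40+60 = 100 ≤ 110
    search-2: 90+60 = 150 > 140
Round 2 — db-m, search-2 crash.
  db-m sheds 260 req/s to cache-2, worker-2: 130 each.
    cache-2: 60+130 = 190 > 90
    worker-2: 40+130 = 170 > 70
  search-2 sheds 150 req/s to worker-2: 150 each.
    worker-2: 170+150 = 320 > 70
Round 3 — cache-2, worker-2 crash.
  cache-2 sheds 190 req/s: no online neighbours, lost.
  worker-2 sheds 320 req/s: no online neighbours, lost.
No further crashes.

100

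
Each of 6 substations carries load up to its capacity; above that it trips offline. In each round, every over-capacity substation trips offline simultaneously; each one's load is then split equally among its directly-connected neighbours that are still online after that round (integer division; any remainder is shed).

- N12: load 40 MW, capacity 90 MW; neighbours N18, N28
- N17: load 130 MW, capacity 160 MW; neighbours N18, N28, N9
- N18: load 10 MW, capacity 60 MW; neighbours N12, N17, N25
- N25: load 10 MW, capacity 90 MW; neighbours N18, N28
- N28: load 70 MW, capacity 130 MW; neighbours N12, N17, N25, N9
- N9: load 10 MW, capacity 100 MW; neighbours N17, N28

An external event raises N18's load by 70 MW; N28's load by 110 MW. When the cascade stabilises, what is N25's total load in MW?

Round 1 — N18 at 80 > 60; N28 at 180 > 130. N18, N28 trip offline.
  N18 sheds 80 MW to N12, N17, N25: 26 each (2 lost).
    N12: 40+26 = 66 ≤ 90
    N17: 130+26 = 156 ≤ 160
    N25: 10+26 = 36 ≤ 90
  N28 sheds 180 MW to N12, N17, N25, N9: 45 each.
    N12: 66+45 = 111 > 90
    N17: 156+45 = 201 > 160
    N25: 36+45 = 81 ≤ 90
    N9: 10+45 = 55 ≤ 100
Round 2 — N12, N17 trip offline.
  N12 sheds 111 MW: no online neighbours, lost.
  N17 sheds 201 MW to N9: 201 each.
    N9: 55+201 = 256 > 100
Round 3 — N9 trips offline.
  N9 sheds 256 MW: no online neighbours, lost.
No further trips.

81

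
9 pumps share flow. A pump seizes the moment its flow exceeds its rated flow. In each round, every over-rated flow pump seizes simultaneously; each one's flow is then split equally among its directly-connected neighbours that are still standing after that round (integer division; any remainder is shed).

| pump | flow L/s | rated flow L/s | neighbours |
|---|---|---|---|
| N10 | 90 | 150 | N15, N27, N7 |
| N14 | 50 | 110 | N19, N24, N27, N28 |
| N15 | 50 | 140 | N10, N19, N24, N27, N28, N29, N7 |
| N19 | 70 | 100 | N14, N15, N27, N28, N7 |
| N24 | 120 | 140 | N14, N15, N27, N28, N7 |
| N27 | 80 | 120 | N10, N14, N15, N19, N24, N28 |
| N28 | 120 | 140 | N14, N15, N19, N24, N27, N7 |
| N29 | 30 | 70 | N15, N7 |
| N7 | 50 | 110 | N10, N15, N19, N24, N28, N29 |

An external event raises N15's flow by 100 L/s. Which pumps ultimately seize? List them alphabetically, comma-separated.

Round 1 — N15 at 150 > 140. N15 seizes.
  N15 sheds 150 L/s to N10, N19, N24, N27, N28, N29, N7: 21 each (3 lost).
    N10: 90+21 = 111 ≤ 150
    N19: 70+21 = 91 ≤ 100
    N24: 120+21 = 141 > 140
    N27: 80+21 = 101 ≤ 120
    N28: 120+21 = 141 > 140
    N29: 30+21 = 51 ≤ 70
    N7: 50+21 = 71 ≤ 110
Round 2 — N24, N28 seize.
  N24 sheds 141 L/s to N14, N27, N7: 47 each.
    N14: 50+47 = 97 ≤ 110
    N27: 101+47 = 148 > 120
    N7: 71+47 = 118 > 110
  N28 sheds 141 L/s to N14, N19, N27, N7: 35 each (1 lost).
    N14: 97+35 = 132 > 110
    N19: 91+35 = 126 > 100
    N27: 148+35 = 183 > 120
    N7: 118+35 = 153 > 110
Round 3 — N14, N19, N27, N7 seize.
  N14 sheds 132 L/s: no online neighbours, lost.
  N19 sheds 126 L/s: no online neighbours, lost.
  N27 sheds 183 L/s to N10: 183 each.
    N10: 111+183 = 294 > 150
  N7 sheds 153 L/s to N10, N29: 76 each (1 lost).
    N10: 294+76 = 370 > 150
    N29: 51+76 = 127 > 70
Round 4 — N10, N29 seize.
  N10 sheds 370 L/s: no online neighbours, lost.
  N29 sheds 127 L/s: no online neighbours, lost.
No further seizures.

N10, N14, N15, N19, N24, N27, N28, N29, N7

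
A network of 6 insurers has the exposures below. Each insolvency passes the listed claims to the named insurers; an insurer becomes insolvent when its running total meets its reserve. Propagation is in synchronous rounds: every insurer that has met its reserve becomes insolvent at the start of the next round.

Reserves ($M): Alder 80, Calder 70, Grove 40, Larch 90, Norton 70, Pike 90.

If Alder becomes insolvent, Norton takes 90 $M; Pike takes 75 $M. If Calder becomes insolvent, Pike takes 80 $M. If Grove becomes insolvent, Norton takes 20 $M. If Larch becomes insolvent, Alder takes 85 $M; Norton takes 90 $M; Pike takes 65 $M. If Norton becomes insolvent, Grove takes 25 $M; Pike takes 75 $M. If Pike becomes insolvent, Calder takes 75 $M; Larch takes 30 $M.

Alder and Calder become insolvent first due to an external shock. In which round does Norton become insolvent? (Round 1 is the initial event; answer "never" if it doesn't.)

2

Round 1 — Alder, Calder become insolvent (initial).
  Norton: +90 → 90 ≥ 70
  Pike: +75+80 → 155 ≥ 90
Round 2 — Norton, Pike become insolvent.
  Grove: +25 → 25 < 40
  Larch: +30 → 30 < 90
No further insolvencies.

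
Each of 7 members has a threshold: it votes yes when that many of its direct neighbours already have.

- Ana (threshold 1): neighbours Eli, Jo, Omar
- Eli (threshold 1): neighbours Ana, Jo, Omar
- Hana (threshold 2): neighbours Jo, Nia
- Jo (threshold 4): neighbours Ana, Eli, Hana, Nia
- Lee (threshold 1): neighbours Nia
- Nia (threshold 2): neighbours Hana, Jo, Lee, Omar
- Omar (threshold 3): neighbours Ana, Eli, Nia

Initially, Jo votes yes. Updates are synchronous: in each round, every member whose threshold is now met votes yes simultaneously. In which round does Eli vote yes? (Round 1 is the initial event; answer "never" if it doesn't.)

Round 1 — Jo votes yes (initial).
Round 2 — checking thresholds:
  Ana: 1 of 3 neighbours ≥ 1, votes yes.
  Eli: 1 of 3 neighbours ≥ 1, votes yes.
  Hana: 1 of 2 neighbours < 2, below threshold.
  Nia: 1 of 4 neighbours < 2, below threshold.
Round 3 — no new yes votes; cascade stops.

2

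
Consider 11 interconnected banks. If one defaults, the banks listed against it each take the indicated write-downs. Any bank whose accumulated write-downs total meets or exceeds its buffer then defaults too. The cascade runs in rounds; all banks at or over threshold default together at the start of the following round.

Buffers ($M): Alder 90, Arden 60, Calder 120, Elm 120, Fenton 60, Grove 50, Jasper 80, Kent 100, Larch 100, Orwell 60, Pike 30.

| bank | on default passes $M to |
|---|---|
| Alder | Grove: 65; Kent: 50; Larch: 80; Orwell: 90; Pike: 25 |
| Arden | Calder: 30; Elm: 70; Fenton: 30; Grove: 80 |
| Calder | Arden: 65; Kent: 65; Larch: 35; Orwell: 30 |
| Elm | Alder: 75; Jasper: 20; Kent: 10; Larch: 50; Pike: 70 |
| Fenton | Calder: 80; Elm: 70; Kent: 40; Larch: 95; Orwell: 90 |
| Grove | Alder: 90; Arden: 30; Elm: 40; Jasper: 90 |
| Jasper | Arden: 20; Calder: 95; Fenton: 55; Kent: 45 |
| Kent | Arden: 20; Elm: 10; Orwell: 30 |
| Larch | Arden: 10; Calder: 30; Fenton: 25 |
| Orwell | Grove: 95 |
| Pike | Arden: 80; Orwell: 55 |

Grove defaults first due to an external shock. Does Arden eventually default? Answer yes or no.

Round 1 — Grove defaults (initial).
  Alder: +90 → 90 ≥ 90
  Arden: +30 → 30 < 60
  Elm: +40 → 40 < 120
  Jasper: +90 → 90 ≥ 80
Round 2 — Alder, Jasper default.
  Arden: +20 → 50 < 60
  Calder: +95 → 95 < 120
  Fenton: +55 → 55 < 60
  Kent: +50+45 → 95 < 100
  Larch: +80 → 80 < 100
  Orwell: +90 → 90 ≥ 60
  Pike: +25 → 25 < 30
Round 3 — Orwell defaults.
No further defaults.

no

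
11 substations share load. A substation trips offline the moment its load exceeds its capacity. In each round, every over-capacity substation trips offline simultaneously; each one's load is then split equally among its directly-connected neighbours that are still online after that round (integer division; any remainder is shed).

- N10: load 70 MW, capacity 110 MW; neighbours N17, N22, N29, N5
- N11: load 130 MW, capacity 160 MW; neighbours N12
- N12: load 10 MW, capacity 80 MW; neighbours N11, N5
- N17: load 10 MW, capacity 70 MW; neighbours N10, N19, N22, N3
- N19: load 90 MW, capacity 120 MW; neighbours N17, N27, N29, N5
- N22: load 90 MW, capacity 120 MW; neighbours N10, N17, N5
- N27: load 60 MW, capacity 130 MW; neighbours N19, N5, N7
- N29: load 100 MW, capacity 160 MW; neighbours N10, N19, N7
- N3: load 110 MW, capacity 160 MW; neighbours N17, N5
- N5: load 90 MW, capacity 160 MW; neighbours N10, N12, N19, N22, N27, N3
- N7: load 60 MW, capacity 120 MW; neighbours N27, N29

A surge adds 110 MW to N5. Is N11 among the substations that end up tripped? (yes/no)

Round 1 — N5 at 200 > 160. N5 trips offline.
  N5 sheds 200 MW to N10, N12, N19, N22, N27, N3: 33 each (2 lost).
    N10: 70+33 = 103 ≤ 110
    N12: 10+33 = 43 ≤ 80
    N19: 90+33 = 123 > 120
    N22: 90+33 = 123 > 120
    N27: 60+33 = 93 ≤ 130
    N3: 110+33 = 143 ≤ 160
Round 2 — N19, N22 trip offline.
  N19 sheds 123 MW to N17, N27, N29: 41 each.
    N17: 10+41 = 51 ≤ 70
    N27: 93+41 = 134 > 130
    N29: 100+41 = 141 ≤ 160
  N22 sheds 123 MW to N10, N17: 61 each (1 lost).
    N10: 103+61 = 164 > 110
    N17: 51+61 = 112 > 70
Round 3 — N10, N17, N27 trip offline.
  N10 sheds 164 MW to N29: 164 each.
    N29: 141+164 = 305 > 160
  N17 sheds 112 MW to N3: 112 each.
    N3: 143+112 = 255 > 160
  N27 sheds 134 MW to N7: 134 each.
    N7: 60+134 = 194 > 120
Round 4 — N29, N3, N7 trip offline.
  N29 sheds 305 MW: no online neighbours, lost.
  N3 sheds 255 MW: no online neighbours, lost.
  N7 sheds 194 MW: no online neighbours, lost.
No further trips.

no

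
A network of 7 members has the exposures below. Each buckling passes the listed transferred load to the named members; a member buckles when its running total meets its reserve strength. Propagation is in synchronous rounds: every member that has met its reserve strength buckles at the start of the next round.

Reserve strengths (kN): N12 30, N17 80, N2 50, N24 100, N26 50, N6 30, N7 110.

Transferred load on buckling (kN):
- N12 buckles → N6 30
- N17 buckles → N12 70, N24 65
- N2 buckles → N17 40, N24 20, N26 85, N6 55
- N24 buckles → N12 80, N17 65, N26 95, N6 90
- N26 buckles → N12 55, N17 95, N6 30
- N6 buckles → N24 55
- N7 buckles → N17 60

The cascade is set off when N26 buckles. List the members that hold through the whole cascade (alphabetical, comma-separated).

Round 1 — N26 buckles (initial).
  N12: +55 → 55 ≥ 30
  N17: +95 → 95 ≥ 80
  N6: +30 → 30 ≥ 30
Round 2 — N12, N17, N6 buckle.
  N24: +65+55 → 120 ≥ 100
Round 3 — N24 buckles.
No further bucklings.

N2, N7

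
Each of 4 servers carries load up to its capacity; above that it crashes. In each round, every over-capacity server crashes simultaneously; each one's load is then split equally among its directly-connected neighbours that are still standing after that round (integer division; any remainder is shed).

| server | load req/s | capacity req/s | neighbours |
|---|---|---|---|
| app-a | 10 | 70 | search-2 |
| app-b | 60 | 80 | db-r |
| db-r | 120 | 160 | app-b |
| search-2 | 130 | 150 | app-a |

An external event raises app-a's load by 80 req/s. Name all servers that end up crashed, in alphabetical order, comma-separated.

app-a, search-2

Round 1 — app-a at 90 > 70. app-a crashes.
  app-a sheds 90 req/s to search-2: 90 each.
    search-2: 130+90 = 220 > 150
Round 2 — search-2 crashes.
  search-2 sheds 220 req/s: no online neighbours, lost.
No further crashes.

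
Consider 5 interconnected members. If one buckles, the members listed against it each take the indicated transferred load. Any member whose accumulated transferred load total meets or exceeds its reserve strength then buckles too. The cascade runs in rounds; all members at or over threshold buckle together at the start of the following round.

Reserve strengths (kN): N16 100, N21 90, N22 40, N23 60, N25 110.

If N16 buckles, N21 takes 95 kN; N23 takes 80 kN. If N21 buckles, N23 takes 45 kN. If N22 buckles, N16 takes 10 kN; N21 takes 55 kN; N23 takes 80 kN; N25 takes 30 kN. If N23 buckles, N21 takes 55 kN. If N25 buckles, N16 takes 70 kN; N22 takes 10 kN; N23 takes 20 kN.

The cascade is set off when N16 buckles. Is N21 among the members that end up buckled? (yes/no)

Round 1 — N16 buckles (initial).
  N21: +95 → 95 ≥ 90
  N23: +80 → 80 ≥ 60
Round 2 — N21, N23 buckle.
No further bucklings.

yes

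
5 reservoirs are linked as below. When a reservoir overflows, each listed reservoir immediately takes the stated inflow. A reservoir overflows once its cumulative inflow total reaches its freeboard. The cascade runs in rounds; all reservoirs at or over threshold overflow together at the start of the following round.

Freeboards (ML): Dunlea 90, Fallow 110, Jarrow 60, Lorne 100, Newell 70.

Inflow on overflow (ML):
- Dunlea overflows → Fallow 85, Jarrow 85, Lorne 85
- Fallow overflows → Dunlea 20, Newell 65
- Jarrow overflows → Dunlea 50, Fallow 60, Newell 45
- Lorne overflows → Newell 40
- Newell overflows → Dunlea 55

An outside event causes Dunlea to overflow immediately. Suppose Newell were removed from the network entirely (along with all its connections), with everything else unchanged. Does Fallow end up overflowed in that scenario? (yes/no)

With Newell removed:
Round 1 — Dunlea overflows (initial).
  Fallow: +85 → 85 < 110
  Jarrow: +85 → 85 ≥ 60
  Lorne: +85 → 85 < 100
Round 2 — Jarrow overflows.
  Fallow: +60 → 145 ≥ 110
Round 3 — Fallow overflows.
No further overflows.

yes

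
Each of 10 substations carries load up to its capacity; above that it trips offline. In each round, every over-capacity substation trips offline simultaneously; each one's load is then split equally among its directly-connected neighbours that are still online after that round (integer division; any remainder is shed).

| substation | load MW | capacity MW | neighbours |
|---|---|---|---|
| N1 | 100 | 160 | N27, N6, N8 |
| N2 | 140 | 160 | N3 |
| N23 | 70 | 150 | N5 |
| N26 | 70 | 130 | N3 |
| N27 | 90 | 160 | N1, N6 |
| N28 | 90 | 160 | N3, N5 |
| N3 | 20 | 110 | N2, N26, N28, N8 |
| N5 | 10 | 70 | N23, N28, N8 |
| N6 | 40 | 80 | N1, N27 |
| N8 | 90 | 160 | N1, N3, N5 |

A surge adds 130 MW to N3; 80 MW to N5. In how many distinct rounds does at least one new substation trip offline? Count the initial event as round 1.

2

Round 1 — N3 at 150 > 110; N5 at 90 > 70. N3, N5 trip offline.
  N3 sheds 150 MW to N2, N26, N28, N8: 37 each (2 lost).
    N2: 140+37 = 177 > 160
    N26: 70+37 = 107 ≤ 130
    N28: 90+37 = 127 ≤ 160
    N8: 90+37 = 127 ≤ 160
  N5 sheds 90 MW to N23, N28, N8: 30 each.
    N23: 70+30 = 100 ≤ 150
    N28: 127+30 = 157 ≤ 160
    N8: 127+30 = 157 ≤ 160
Round 2 — N2 trips offline.
  N2 sheds 177 MW: no online neighbours, lost.
No further trips.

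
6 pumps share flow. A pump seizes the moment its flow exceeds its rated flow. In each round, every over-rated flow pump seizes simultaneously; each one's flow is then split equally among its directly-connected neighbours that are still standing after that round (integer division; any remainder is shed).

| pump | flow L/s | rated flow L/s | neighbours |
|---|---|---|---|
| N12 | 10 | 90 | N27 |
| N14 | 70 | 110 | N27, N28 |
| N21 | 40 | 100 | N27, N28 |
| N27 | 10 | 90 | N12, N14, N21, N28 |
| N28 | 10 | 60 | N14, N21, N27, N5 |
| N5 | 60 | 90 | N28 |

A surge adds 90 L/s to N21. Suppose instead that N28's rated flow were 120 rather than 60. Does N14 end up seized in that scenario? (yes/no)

With N28's rated flow at 120:
Round 1 — N21 at 130 > 100. N21 seizes.
  N21 sheds 130 L/s to N27, N28: 65 each.
    N27: 10+65 = 75 ≤ 90
    N28: 10+65 = 75 ≤ 120
No further seizures.

no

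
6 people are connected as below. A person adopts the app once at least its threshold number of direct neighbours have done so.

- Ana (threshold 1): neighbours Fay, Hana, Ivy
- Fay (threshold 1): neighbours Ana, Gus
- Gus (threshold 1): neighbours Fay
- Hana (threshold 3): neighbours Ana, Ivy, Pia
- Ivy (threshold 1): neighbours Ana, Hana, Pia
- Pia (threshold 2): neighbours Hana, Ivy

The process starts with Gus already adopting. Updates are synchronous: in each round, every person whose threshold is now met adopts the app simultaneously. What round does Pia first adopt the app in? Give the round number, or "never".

never

Round 1 — Gus adopts the app (initial).
Round 2 — checking thresholds:
  Fay: 1 of 2 neighbours ≥ 1, adopts the app.
Round 3 — checking thresholds:
  Ana: 1 of 3 neighbours ≥ 1, adopts the app.
Round 4 — checking thresholds:
  Hana: 1 of 3 neighbours < 3, below threshold.
  Ivy: 1 of 3 neighbours ≥ 1, adopts the app.
Round 5 — no new adoptions; cascade stops.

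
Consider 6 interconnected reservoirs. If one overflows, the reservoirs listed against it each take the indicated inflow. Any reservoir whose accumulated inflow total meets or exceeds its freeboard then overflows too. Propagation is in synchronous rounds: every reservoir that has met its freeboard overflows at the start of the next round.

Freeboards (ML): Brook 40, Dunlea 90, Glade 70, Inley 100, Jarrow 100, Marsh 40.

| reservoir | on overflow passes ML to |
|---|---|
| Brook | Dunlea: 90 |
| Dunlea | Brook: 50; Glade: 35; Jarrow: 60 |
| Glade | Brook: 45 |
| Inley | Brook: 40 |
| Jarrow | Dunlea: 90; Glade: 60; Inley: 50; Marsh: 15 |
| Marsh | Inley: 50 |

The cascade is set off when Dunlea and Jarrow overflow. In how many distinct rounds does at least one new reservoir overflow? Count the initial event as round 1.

Round 1 — Dunlea, Jarrow overflow (initial).
  Brook: +50 → 50 ≥ 40
  Glade: +35+60 → 95 ≥ 70
  Inley: +50 → 50 < 100
  Marsh: +15 → 15 < 40
Round 2 — Brook, Glade overflow.
No further overflows.

2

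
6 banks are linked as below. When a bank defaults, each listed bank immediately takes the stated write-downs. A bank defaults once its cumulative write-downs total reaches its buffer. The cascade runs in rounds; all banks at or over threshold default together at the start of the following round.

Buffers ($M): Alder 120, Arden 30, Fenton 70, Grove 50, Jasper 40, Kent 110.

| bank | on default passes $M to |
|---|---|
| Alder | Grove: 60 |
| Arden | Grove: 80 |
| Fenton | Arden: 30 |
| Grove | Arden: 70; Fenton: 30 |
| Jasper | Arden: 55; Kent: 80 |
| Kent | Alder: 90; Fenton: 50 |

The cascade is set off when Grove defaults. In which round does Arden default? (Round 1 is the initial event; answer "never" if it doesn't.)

2

Round 1 — Grove defaults (initial).
  Arden: +70 → 70 ≥ 30
  Fenton: +30 → 30 < 70
Round 2 — Arden defaults.
No further defaults.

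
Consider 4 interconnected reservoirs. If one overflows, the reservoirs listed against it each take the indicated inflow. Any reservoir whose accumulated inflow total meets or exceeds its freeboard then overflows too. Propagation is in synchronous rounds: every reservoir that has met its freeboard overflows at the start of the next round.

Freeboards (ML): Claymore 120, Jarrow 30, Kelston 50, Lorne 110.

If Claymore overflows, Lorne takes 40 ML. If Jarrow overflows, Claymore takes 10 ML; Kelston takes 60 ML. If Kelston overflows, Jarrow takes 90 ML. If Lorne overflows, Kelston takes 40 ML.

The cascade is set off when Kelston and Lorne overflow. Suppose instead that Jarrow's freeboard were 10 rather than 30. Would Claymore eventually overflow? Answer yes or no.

With Jarrow's freeboard at 10:
Round 1 — Kelston, Lorne overflow (initial).
  Jarrow: +90 → 90 ≥ 10
Round 2 — Jarrow overflows.
  Claymore: +10 → 10 < 120
No further overflows.

no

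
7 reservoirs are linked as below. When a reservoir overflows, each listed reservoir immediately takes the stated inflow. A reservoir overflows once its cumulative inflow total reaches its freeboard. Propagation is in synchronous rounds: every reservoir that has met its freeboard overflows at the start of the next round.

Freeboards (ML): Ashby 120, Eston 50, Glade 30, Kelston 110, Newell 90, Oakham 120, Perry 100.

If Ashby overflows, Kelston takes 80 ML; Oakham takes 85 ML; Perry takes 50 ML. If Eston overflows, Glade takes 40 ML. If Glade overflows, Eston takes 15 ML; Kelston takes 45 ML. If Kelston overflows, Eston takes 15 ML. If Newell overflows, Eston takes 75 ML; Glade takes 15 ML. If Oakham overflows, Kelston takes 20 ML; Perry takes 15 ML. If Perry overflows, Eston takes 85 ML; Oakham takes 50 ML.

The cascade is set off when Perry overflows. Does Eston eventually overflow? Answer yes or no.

yes

Round 1 — Perry overflows (initial).
  Eston: +85 → 85 ≥ 50
  Oakham: +50 → 50 < 120
Round 2 — Eston overflows.
  Glade: +40 → 40 ≥ 30
Round 3 — Glade overflows.
  Kelston: +45 → 45 < 110
No further overflows.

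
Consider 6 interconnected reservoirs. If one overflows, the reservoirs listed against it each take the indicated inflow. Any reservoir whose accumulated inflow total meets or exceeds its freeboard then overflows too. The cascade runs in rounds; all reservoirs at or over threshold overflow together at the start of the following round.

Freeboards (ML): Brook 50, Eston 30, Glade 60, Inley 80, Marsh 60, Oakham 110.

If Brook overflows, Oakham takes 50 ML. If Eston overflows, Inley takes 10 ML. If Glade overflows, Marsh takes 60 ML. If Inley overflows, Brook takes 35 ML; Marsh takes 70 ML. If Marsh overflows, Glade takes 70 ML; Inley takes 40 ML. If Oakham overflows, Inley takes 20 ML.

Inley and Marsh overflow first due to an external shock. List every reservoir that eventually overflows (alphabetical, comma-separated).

Glade, Inley, Marsh

Round 1 — Inley, Marsh overflow (initial).
  Brook: +35 → 35 < 50
  Glade: +70 → 70 ≥ 60
Round 2 — Glade overflows.
No further overflows.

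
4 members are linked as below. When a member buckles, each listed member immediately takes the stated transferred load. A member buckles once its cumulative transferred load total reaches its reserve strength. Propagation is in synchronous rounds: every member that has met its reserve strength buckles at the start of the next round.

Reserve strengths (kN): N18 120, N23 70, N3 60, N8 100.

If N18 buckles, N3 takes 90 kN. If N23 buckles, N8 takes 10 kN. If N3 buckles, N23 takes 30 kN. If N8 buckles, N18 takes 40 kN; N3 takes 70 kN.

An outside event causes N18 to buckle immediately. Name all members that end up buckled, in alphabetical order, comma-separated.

N18, N3

Round 1 — N18 buckles (initial).
  N3: +90 → 90 ≥ 60
Round 2 — N3 buckles.
  N23: +30 → 30 < 70
No further bucklings.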